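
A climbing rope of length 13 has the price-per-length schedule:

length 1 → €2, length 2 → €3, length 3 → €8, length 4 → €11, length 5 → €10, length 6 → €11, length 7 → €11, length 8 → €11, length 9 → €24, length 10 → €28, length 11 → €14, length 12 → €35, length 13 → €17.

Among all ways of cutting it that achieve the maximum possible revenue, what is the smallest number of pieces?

2

Build r[k] bottom-up: r[k] = max over allowed piece i of (p[i] + r[k−i]).
r[1] = 2
r[2] = max(2+2, 3+0) = 4
r[3] = max(2+4, 3+2, 8+0) = 8
r[4] = max(2+8, 3+4, 8+2, 11+0) = 11
r[5] = max(2+11, 3+8, 8+4, 11+2, 10+0) = 13
r[6] = max(2+13, 3+11, 8+8, 11+4, 10+2, 11+0) = 16
r[7] = max(2+16, 3+13, 8+11, …, 11+2, 11+0) = 19
r[8] = max(2+19, 3+16, 8+13, …, 11+2, 11+0) = 22
r[9] = max(2+22, 3+19, 8+16, …, 11+2, 24+0) = 24
r[10] = max(2+24, 3+22, 8+19, …, 24+2, 28+0) = 28
r[11] = max(2+28, 3+24, 8+22, …, 28+2, 14+0) = 30
r[12] = max(2+30, 3+28, 8+24, …, 14+2, 35+0) = 35
r[13] = max(2+35, 3+30, 8+28, …, 35+2, 17+0) = 37
Maximum revenue is €37.
Now minimize piece count subject to staying optimal: for each k, pieces[k] = 1 + min over i with p[i]+r[k−i]=r[k] of pieces[k−i].
pieces[10] = 1
pieces[11] = 2
pieces[12] = 1
pieces[13] = 2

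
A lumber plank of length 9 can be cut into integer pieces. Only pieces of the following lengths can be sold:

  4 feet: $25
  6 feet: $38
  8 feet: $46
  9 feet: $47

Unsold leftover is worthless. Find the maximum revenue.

Consider every possible first cut. r[k] is the best of p[i]+r[k−i] over all sellable i≤k.
r[1] = 0
r[2] = 0
r[3] = 0
r[4] = 25
r[5] = 25
r[6] = 38
r[7] = 38
r[8] = 50  (first piece 4, then r[4]=25)
r[9] = 50
One optimal cutting: pieces 4 + 4 with 1 foot of scrap → $50.

50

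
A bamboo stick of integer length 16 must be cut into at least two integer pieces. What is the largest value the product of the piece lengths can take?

324

Let g[k] be the best product for length k (with at least one cut). For each first piece i, the rest contributes max(k−i, g[k−i]).
g[2] = 1×max(1,0) = 1×1 = 1
g[3] = 1×max(2,1) = 1×2 = 2
g[4] = 2×max(2,1) = 2×2 = 4
g[5] = 2×max(3,2) = 2×3 = 6
g[6] = 3×max(3,2) = 3×3 = 9
g[7] = 2×max(5,6) = 2×6 = 12
g[8] = 2×max(6,9) = 2×9 = 18
g[9] = 3×max(6,9) = 3×9 = 27
g[10] = 2×max(8,18) = 2×18 = 36
g[11] = 2×max(9,27) = 2×27 = 54
g[12] = 3×max(9,27) = 3×27 = 81
g[13] = 2×max(11,54) = 2×54 = 108
g[14] = 2×max(12,81) = 2×81 = 162
g[15] = 3×max(12,81) = 3×81 = 243
g[16] = 2×max(14,162) = 2×162 = 324
One optimal split: 3 + 3 + 3 + 3 + 2 + 2; product 3×3×3×3×2×2 = 324.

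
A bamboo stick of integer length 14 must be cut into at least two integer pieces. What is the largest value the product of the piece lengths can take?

162

Fill P[k] for k=2..14: at each k try every first piece i and multiply by the better of (k−i) uncut or P[k−i].
P[2] = 1·max(1,0) = 1·1 = 1
P[3] = max(1·2, 2·1) = 2
P[4] = max(1·3, 2·2, 3·1) = 4
P[5] = max(1·4, 2·3, 3·2, 4·1) = 6
P[6] = max(1·6, 2·4, 3·3, 4·2, 5·1) = 9
P[7] = max(1·9, 2·6, 3·4, 4·3, 5·2, 6·1) = 12
P[8] = max(1·12, 2·9, 3·6, …, 6·2, 7·1) = 18
P[9] = max(1·18, 2·12, 3·9, …, 7·2, 8·1) = 27
P[10] = max(1·27, 2·18, 3·12, …, 8·2, 9·1) = 36
P[11] = max(1·36, 2·27, 3·18, …, 9·2, 10·1) = 54
P[12] = max(1·54, 2·36, 3·27, …, 10·2, 11·1) = 81
P[13] = max(1·81, 2·54, 3·36, …, 11·2, 12·1) = 108
P[14] = max(1·108, 2·81, 3·54, …, 12·2, 13·1) = 162
One optimal split: 3 + 3 + 3 + 3 + 2; product 3·3·3·3·2 = 162.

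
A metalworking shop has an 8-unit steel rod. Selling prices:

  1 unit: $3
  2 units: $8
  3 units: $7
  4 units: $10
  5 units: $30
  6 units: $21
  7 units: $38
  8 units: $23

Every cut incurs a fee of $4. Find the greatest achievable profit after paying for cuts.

Consider every possible first cut. net[k] is the best of p[i]+net[k−i] over all sellable i≤k, charging 4 whenever i<k.
net[1] = 3
net[2] = max(3+3-4, 8+0) = 8
net[3] = max(3+8-4, 8+3-4, 7+0) = 7
net[4] = max(3+7-4, 8+8-4, 7+3-4, 10+0) = 12
net[5] = max(3+12-4, 8+7-4, 7+8-4, 10+3-4, 30+0) = 30
net[6] = max(3+30-4, 8+12-4, 7+7-4, 10+8-4, 30+3-4, 21+0) = 29
net[7] = max(3+29-4, 8+30-4, 7+12-4, …, 21+3-4, 38+0) = 38
net[8] = max(3+38-4, 8+29-4, 7+30-4, …, 38+3-4, 23+0) = 37
One optimal plan: pieces 7 + 1 (1 cut) → $41 − $4 = $37.

37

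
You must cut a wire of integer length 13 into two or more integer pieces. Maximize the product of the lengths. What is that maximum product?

108

Fill f[k] for k=2..13: at each k try every first piece i and multiply by the better of (k−i) uncut or f[k−i].
f[2] = 1×max(1,0) = 1×1 = 1
f[3] = 1×max(2,1) = 1×2 = 2
f[4] = 2×max(2,1) = 2×2 = 4
f[5] = 2×max(3,2) = 2×3 = 6
f[6] = 3×max(3,2) = 3×3 = 9
f[7] = 2×max(5,6) = 2×6 = 12
f[8] = 2×max(6,9) = 2×9 = 18
f[9] = 3×max(6,9) = 3×9 = 27
f[10] = 2×max(8,18) = 2×18 = 36
f[11] = 2×max(9,27) = 2×27 = 54
f[12] = 3×max(9,27) = 3×27 = 81
f[13] = 2×max(11,54) = 2×54 = 108
One optimal split: 3 + 3 + 3 + 2 + 2; product 3×3×3×2×2 = 108.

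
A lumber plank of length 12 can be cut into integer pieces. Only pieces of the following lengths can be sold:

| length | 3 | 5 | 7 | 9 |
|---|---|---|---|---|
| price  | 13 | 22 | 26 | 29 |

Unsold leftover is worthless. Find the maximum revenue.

52

Let best[k] be the best obtainable value from length k. For each k, try every first piece i and keep the best of price[i] + best[k−i].
best[1] = 0
best[2] = 0
best[3] = 13
best[4] = 13
best[5] = 22
best[6] = 26  (first piece 3, then best[3]=13)
best[7] = 26
best[8] = 35  (first piece 3, then best[5]=22)
best[9] = 39  (first piece 3, then best[6]=26)
best[10] = 44  (first piece 5, then best[5]=22)
best[11] = 48  (first piece 3, then best[8]=35)
best[12] = 52  (first piece 3, then best[9]=39)
One optimal cutting: 3 + 3 + 3 + 3 → $52.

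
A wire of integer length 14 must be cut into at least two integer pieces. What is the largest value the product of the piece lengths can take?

162

Define f[k] = max over 1≤i<k of i · max(k−i, f[k−i]); the inner max lets the remainder stay uncut if that's better.
Small cases: f[2]=1, f[3]=2, f[4]=4, f[5]=6, f[6]=9, f[7]=12.
f[8] = max(1·12, 2·9, 3·6, …, 6·2, 7·1) = 18
f[9] = max(1·18, 2·12, 3·9, …, 7·2, 8·1) = 27
f[10] = max(1·27, 2·18, 3·12, …, 8·2, 9·1) = 36
f[11] = max(1·36, 2·27, 3·18, …, 9·2, 10·1) = 54
f[12] = max(1·54, 2·36, 3·27, …, 10·2, 11·1) = 81
f[13] = max(1·81, 2·54, 3·36, …, 11·2, 12·1) = 108
f[14] = max(1·108, 2·81, 3·54, …, 12·2, 13·1) = 162
One optimal split: 3 + 3 + 3 + 3 + 2; product 3·3·3·3·2 = 162.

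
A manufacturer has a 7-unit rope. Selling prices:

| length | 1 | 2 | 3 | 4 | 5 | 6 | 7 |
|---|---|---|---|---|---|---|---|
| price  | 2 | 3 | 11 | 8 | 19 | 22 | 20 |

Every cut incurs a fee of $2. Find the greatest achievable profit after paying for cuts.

Let net[k] be the best obtainable value from length k. For each k, try every first piece i and keep the best of price[i] + net[k−i] minus the 2 cut fee when i<k.
net[1] = 2
net[2] = max(2+2-2, 3+0) = 3
net[3] = max(2+3-2, 3+2-2, 11+0) = 11
net[4] = max(2+11-2, 3+3-2, 11+2-2, 8+0) = 11
net[5] = max(2+11-2, 3+11-2, 11+3-2, 8+2-2, 19+0) = 19
net[6] = max(2+19-2, 3+11-2, 11+11-2, 8+3-2, 19+2-2, 22+0) = 22
net[7] = max(2+22-2, 3+19-2, 11+11-2, …, 22+2-2, 20+0) = 22
One optimal plan: pieces 6 + 1 (1 cut) → $24 − $2 = $22.

22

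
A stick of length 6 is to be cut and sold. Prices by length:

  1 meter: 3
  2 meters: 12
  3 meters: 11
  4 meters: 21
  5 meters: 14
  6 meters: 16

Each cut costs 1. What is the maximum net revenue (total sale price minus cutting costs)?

34

Build v[k] bottom-up: v[k] = max over allowed piece i of (p[i] + v[k−i]) − 1 per cut.
v[1] = 3
v[2] = 12
v[3] = 14  (first piece 1, then v[2]=12)
v[4] = 23  (first piece 2, then v[2]=12)
v[5] = 25  (first piece 1, then v[4]=23)
v[6] = 34  (first piece 2, then v[4]=23)
One optimal plan: pieces 2 + 2 + 2 (2 cuts) → 36 − 2 = 34.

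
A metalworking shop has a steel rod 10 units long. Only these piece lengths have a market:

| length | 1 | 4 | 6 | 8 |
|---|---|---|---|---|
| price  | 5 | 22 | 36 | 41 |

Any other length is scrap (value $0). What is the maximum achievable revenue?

Build best[k] bottom-up: best[k] = max over allowed piece i of (p[i] + best[k−i]).
best[1] = 5
best[2] = 10  (first piece 1, then best[1]=5)
best[3] = 15  (first piece 1, then best[2]=10)
best[4] = 22
best[5] = 27  (first piece 1, then best[4]=22)
best[6] = 36
best[7] = 41  (first piece 1, then best[6]=36)
best[8] = 46  (first piece 1, then best[7]=41)
best[9] = 51  (first piece 1, then best[8]=46)
best[10] = 58  (first piece 4, then best[6]=36)
One optimal cutting: 6 + 4 → $58.

58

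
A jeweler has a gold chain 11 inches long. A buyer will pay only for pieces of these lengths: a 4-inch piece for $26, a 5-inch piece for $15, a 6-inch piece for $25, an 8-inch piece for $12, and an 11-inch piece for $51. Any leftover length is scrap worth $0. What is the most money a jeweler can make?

Build f[k] bottom-up: f[k] = max over allowed piece i of (p[i] + f[k−i]).
f[1] = 0
f[2] = 0
f[3] = 0
f[4] = 26
f[5] = max(26+0, 15+0) = 26
f[6] = max(26+0, 15+0, 25+0) = 26
f[7] = max(26+0, 15+0, 25+0) = 26
f[8] = max(26+26, 15+0, 25+0, 12+0) = 52
f[9] = max(26+26, 15+26, 25+0, 12+0) = 52
f[10] = max(26+26, 15+26, 25+26, 12+0) = 52
f[11] = max(26+26, 15+26, 25+26, 12+0, 51+0) = 52
One optimal cutting: pieces 4 + 4 with 3 inches of scrap → $52.

52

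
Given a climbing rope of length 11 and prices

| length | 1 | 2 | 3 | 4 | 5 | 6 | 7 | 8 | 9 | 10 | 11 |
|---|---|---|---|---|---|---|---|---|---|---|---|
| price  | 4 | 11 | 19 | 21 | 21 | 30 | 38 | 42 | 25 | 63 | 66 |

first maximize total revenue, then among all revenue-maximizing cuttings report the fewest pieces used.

Consider every possible first cut. r[k] is the best of p[i]+r[k−i] over all sellable i≤k.
r[1] = 4
r[2] = 11
r[3] = 19
r[4] = 23  (first piece 1, then r[3]=19)
r[5] = 30  (first piece 2, then r[3]=19)
r[6] = 38  (first piece 3, then r[3]=19)
r[7] = 42  (first piece 1, then r[6]=38)
r[8] = 49  (first piece 2, then r[6]=38)
r[9] = 57  (first piece 3, then r[6]=38)
r[10] = 63
r[11] = 68  (first piece 2, then r[9]=57)
Maximum revenue is €68.
Now minimize piece count subject to staying optimal: for each k, pieces[k] = 1 + min over i with p[i]+r[k−i]=r[k] of pieces[k−i].
pieces[8] = 3
pieces[9] = 3
pieces[10] = 1
pieces[11] = 4

4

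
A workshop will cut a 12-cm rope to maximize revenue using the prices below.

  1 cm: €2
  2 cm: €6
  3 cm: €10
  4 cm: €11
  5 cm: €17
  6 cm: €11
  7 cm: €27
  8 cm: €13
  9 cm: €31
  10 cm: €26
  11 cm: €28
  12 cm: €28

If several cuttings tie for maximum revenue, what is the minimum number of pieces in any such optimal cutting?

Consider every possible first cut. r[k] is the best of p[i]+r[k−i] over all sellable i≤k.
r[1] = 2
r[2] = 6
r[3] = 10
r[4] = 12  (first piece 1, then r[3]=10)
r[5] = 17
r[6] = 20  (first piece 3, then r[3]=10)
r[7] = 27
r[8] = 29  (first piece 1, then r[7]=27)
r[9] = 33  (first piece 2, then r[7]=27)
r[10] = 37  (first piece 3, then r[7]=27)
r[11] = 39  (first piece 1, then r[10]=37)
r[12] = 44  (first piece 5, then r[7]=27)
Maximum revenue is €44.
Now minimize piece count subject to staying optimal: for each k, pieces[k] = 1 + min over i with p[i]+r[k−i]=r[k] of pieces[k−i].
pieces[9] = 2
pieces[10] = 2
pieces[11] = 3
pieces[12] = 2

2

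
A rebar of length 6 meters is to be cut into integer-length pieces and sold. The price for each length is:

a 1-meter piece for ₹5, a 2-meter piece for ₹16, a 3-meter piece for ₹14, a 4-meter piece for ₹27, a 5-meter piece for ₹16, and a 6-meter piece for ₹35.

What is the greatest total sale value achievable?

48

Build r[k] bottom-up: r[k] = max over allowed piece i of (p[i] + r[k−i]).
r[1] = 5
r[2] = max(5+5, 16+0) = 16
r[3] = max(5+16, 16+5, 14+0) = 21
r[4] = max(5+21, 16+16, 14+5, 27+0) = 32
r[5] = max(5+32, 16+21, 14+16, 27+5, 16+0) = 37
r[6] = max(5+37, 16+32, 14+21, 27+16, 16+5, 35+0) = 48
One optimal cutting: 2 + 2 + 2 → ₹16 + ₹16 + ₹16 = ₹48.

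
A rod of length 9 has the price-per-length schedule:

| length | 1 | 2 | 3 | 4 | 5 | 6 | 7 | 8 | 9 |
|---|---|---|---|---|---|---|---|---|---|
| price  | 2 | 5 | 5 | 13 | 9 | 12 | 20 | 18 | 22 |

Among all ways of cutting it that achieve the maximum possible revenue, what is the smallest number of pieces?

3

Let r[k] be the best obtainable value from length k. For each k, try every first piece i and keep the best of price[i] + r[k−i].
r[1] = 2
r[2] = 5
r[3] = 7  (first piece 1, then r[2]=5)
r[4] = 13
r[5] = 15  (first piece 1, then r[4]=13)
r[6] = 18  (first piece 2, then r[4]=13)
r[7] = 20  (first piece 1, then r[6]=18)
r[8] = 26  (first piece 4, then r[4]=13)
r[9] = 28  (first piece 1, then r[8]=26)
Maximum revenue is $28.
Now minimize piece count subject to staying optimal: for each k, pieces[k] = 1 + min over i with p[i]+r[k−i]=r[k] of pieces[k−i].
pieces[6] = 2
pieces[7] = 1
pieces[8] = 2
pieces[9] = 3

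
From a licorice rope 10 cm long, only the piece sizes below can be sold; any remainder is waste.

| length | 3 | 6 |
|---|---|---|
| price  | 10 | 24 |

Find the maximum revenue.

34

Build best[k] bottom-up: best[k] = max over allowed piece i of (p[i] + best[k−i]).
best[1] = 0
best[2] = 0
best[3] = 10
best[4] = 10
best[5] = 10
best[6] = max(10+10, 24+0) = 24
best[7] = max(10+10, 24+0) = 24
best[8] = max(10+10, 24+0) = 24
best[9] = max(10+24, 24+10) = 34
best[10] = max(10+24, 24+10) = 34
One optimal cutting: pieces 6 + 3 with 1 cm of scrap → ¢34.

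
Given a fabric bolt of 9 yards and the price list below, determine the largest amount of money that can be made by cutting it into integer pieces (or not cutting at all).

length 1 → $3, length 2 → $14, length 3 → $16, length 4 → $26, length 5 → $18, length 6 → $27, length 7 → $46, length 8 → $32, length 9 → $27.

Let r[k] be the best obtainable value from length k. For each k, try every first piece i and keep the best of price[i] + r[k−i].
r[1] = 3
r[2] = 14
r[3] = 17  (first piece 1, then r[2]=14)
r[4] = 28  (first piece 2, then r[2]=14)
r[5] = 31  (first piece 1, then r[4]=28)
r[6] = 42  (first piece 2, then r[4]=28)
r[7] = 46
r[8] = 56  (first piece 2, then r[6]=42)
r[9] = 60  (first piece 2, then r[7]=46)
One optimal cutting: 7 + 2 → $46 + $14 = $60.

60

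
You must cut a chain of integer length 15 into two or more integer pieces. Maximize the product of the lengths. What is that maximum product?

Fill P[k] for k=2..15: at each k try every first piece i and multiply by the better of (k−i) uncut or P[k−i].
P[2] = 1*max(1,0) = 1*1 = 1
P[3] = 1*max(2,1) = 1*2 = 2
P[4] = 2*max(2,1) = 2*2 = 4
P[5] = 2*max(3,2) = 2*3 = 6
P[6] = 3*max(3,2) = 3*3 = 9
P[7] = 2*max(5,6) = 2*6 = 12
P[8] = 2*max(6,9) = 2*9 = 18
P[9] = 3*max(6,9) = 3*9 = 27
P[10] = 2*max(8,18) = 2*18 = 36
P[11] = 2*max(9,27) = 2*27 = 54
P[12] = 3*max(9,27) = 3*27 = 81
P[13] = 2*max(11,54) = 2*54 = 108
P[14] = 2*max(12,81) = 2*81 = 162
P[15] = 3*max(12,81) = 3*81 = 243
One optimal split: 3 + 3 + 3 + 3 + 3; product 3*3*3*3*3 = 243.

243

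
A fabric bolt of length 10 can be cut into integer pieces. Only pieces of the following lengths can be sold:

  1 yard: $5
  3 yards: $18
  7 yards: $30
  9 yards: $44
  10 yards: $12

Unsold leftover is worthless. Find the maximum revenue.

Let best[k] be the best obtainable value from length k. For each k, try every first piece i and keep the best of price[i] + best[k−i].
best[1] = 5
best[2] = 10  (first piece 1, then best[1]=5)
best[3] = max(5+10, 18+0) = 18
best[4] = max(5+18, 18+5) = 23
best[5] = max(5+23, 18+10) = 28
best[6] = max(5+28, 18+18) = 36
best[7] = max(5+36, 18+23, 30+0) = 41
best[8] = max(5+41, 18+28, 30+5) = 46
best[9] = max(5+46, 18+36, 30+10, 44+0) = 54
best[10] = max(5+54, 18+41, 30+18, 44+5, 12+0) = 59
One optimal cutting: 3 + 3 + 3 + 1 → $59.

59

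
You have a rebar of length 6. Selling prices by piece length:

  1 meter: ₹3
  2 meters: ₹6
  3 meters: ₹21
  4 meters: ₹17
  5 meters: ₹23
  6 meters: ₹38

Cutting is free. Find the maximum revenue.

Let r[k] be the best obtainable value from length k. For each k, try every first piece i and keep the best of price[i] + r[k−i].
r[1] = 3
r[2] = max(3+3, 6+0) = 6
r[3] = max(3+6, 6+3, 21+0) = 21
r[4] = max(3+21, 6+6, 21+3, 17+0) = 24
r[5] = max(3+24, 6+21, 21+6, 17+3, 23+0) = 27
r[6] = max(3+27, 6+24, 21+21, 17+6, 23+3, 38+0) = 42
One optimal cutting: 3 + 3 → ₹21 + ₹21 = ₹42.

42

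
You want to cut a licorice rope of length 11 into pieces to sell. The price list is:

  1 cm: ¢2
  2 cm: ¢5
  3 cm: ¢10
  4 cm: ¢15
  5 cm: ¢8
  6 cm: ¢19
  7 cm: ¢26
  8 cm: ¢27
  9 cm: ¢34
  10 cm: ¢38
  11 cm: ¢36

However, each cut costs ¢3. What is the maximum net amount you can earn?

Let v[k] be the best obtainable value from length k. For each k, try every first piece i and keep the best of price[i] + v[k−i] minus the 3 cut fee when i<k.
v[1] = 2
v[2] = 5
v[3] = 10
v[4] = 15
v[5] = 14  (first piece 1, then v[4]=15)
v[6] = 19
v[7] = 26
v[8] = 27  (first piece 4, then v[4]=15)
v[9] = 34
v[10] = 38
v[11] = 38  (first piece 4, then v[7]=26)
One optimal plan: pieces 7 + 4 (1 cut) → ¢41 − ¢3 = ¢38.

38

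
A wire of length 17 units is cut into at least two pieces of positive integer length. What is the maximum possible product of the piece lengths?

Fill f[k] for k=2..17: at each k try every first piece i and multiply by the better of (k−i) uncut or f[k−i].
f[2] = 1·max(1,0) = 1·1 = 1
f[3] = 1·max(2,1) = 1·2 = 2
f[4] = 2·max(2,1) = 2·2 = 4
f[5] = 2·max(3,2) = 2·3 = 6
f[6] = 3·max(3,2) = 3·3 = 9
f[7] = 2·max(5,6) = 2·6 = 12
f[8] = 2·max(6,9) = 2·9 = 18
f[9] = 3·max(6,9) = 3·9 = 27
f[10] = 2·max(8,18) = 2·18 = 36
f[11] = 2·max(9,27) = 2·27 = 54
f[12] = 3·max(9,27) = 3·27 = 81
f[13] = 2·max(11,54) = 2·54 = 108
f[14] = 2·max(12,81) = 2·81 = 162
f[15] = 3·max(12,81) = 3·81 = 243
f[16] = 2·max(14,162) = 2·162 = 324
f[17] = 2·max(15,243) = 2·243 = 486
One optimal split: 3 + 3 + 3 + 3 + 3 + 2; product 3·3·3·3·3·2 = 486.

486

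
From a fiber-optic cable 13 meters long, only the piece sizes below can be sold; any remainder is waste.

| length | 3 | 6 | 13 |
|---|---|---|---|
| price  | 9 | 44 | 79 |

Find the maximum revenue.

Build r[k] bottom-up: r[k] = max over allowed piece i of (p[i] + r[k−i]).
r[1] = 0
r[2] = 0
r[3] = 9
r[4] = 9
r[5] = 9
r[6] = 44
r[7] = 44
r[8] = 44
r[9] = 53  (first piece 3, then r[6]=44)
r[10] = 53
r[11] = 53
r[12] = 88  (first piece 6, then r[6]=44)
r[13] = 88
One optimal cutting: pieces 6 + 6 with 1 meter of scrap → $88.

88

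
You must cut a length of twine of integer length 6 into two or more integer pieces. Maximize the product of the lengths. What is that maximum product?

9

Let f[k] be the best product for length k (with at least one cut). For each first piece i, the rest contributes max(k−i, f[k−i]).
f[2] = 1*max(1,0) = 1*1 = 1
f[3] = max(1*2, 2*1) = 2
f[4] = max(1*3, 2*2, 3*1) = 4
f[5] = max(1*4, 2*3, 3*2, 4*1) = 6
f[6] = max(1*6, 2*4, 3*3, 4*2, 5*1) = 9
One optimal split: 3 + 3; product 3*3 = 9.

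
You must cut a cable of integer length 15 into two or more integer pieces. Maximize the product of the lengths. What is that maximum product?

243

Define f[k] = max over 1≤i<k of i · max(k−i, f[k−i]); the inner max lets the remainder stay uncut if that's better.
Small cases: f[2]=1, f[3]=2, f[4]=4, f[5]=6, f[6]=9, f[7]=12.
f[8] = max(1*12, 2*9, 3*6, …, 6*2, 7*1) = 18
f[9] = max(1*18, 2*12, 3*9, …, 7*2, 8*1) = 27
f[10] = max(1*27, 2*18, 3*12, …, 8*2, 9*1) = 36
f[11] = max(1*36, 2*27, 3*18, …, 9*2, 10*1) = 54
f[12] = max(1*54, 2*36, 3*27, …, 10*2, 11*1) = 81
f[13] = max(1*81, 2*54, 3*36, …, 11*2, 12*1) = 108
f[14] = max(1*108, 2*81, 3*54, …, 12*2, 13*1) = 162
f[15] = max(1*162, 2*108, 3*81, …, 13*2, 14*1) = 243
One optimal split: 3 + 3 + 3 + 3 + 3; product 3*3*3*3*3 = 243.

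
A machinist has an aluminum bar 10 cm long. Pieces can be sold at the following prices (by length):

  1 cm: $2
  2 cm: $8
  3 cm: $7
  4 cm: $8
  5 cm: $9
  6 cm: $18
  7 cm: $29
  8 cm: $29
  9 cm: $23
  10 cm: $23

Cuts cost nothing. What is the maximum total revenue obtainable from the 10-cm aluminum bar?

Let r[k] be the best obtainable value from length k. For each k, try every first piece i and keep the best of price[i] + r[k−i].
r[1] = 2
r[2] = max(2+2, 8+0) = 8
r[3] = max(2+8, 8+2, 7+0) = 10
r[4] = max(2+10, 8+8, 7+2, 8+0) = 16
r[5] = max(2+16, 8+10, 7+8, 8+2, 9+0) = 18
r[6] = max(2+18, 8+16, 7+10, 8+8, 9+2, 18+0) = 24
r[7] = max(2+24, 8+18, 7+16, …, 18+2, 29+0) = 29
r[8] = max(2+29, 8+24, 7+18, …, 29+2, 29+0) = 32
r[9] = max(2+32, 8+29, 7+24, …, 29+2, 23+0) = 37
r[10] = max(2+37, 8+32, 7+29, …, 23+2, 23+0) = 40
One optimal cutting: 2 + 2 + 2 + 2 + 2 → $8 + $8 + $8 + $8 + $8 = $40.

40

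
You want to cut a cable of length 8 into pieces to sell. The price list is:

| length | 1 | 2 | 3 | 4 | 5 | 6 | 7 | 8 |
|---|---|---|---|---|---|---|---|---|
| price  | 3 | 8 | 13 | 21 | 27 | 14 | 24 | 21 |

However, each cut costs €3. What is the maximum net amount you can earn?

39

Consider every possible first cut. v[k] is the best of p[i]+v[k−i] over all sellable i≤k, charging 3 whenever i<k.
v[1] = 3
v[2] = max(3+3-3, 8+0) = 8
v[3] = max(3+8-3, 8+3-3, 13+0) = 13
v[4] = max(3+13-3, 8+8-3, 13+3-3, 21+0) = 21
v[5] = max(3+21-3, 8+13-3, 13+8-3, 21+3-3, 27+0) = 27
v[6] = max(3+27-3, 8+21-3, 13+13-3, 21+8-3, 27+3-3, 14+0) = 27
v[7] = max(3+27-3, 8+27-3, 13+21-3, …, 14+3-3, 24+0) = 32
v[8] = max(3+32-3, 8+27-3, 13+27-3, …, 24+3-3, 21+0) = 39
One optimal plan: pieces 4 + 4 (1 cut) → €42 − €3 = €39.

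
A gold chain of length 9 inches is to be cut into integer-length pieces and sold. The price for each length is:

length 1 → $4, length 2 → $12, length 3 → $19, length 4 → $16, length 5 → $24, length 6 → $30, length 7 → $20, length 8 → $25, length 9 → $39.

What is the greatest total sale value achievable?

Build best[k] bottom-up: best[k] = max over allowed piece i of (p[i] + best[k−i]).
best[1] = 4
best[2] = max(4+4, 12+0) = 12
best[3] = max(4+12, 12+4, 19+0) = 19
best[4] = max(4+19, 12+12, 19+4, 16+0) = 24
best[5] = max(4+24, 12+19, 19+12, 16+4, 24+0) = 31
best[6] = max(4+31, 12+24, 19+19, 16+12, 24+4, 30+0) = 38
best[7] = max(4+38, 12+31, 19+24, …, 30+4, 20+0) = 43
best[8] = max(4+43, 12+38, 19+31, …, 20+4, 25+0) = 50
best[9] = max(4+50, 12+43, 19+38, …, 25+4, 39+0) = 57
One optimal cutting: 3 + 3 + 3 → $19 + $19 + $19 = $57.

57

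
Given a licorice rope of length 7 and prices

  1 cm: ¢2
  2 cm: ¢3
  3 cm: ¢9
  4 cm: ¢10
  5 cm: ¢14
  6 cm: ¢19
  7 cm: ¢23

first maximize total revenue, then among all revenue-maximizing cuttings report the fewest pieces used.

1

Consider every possible first cut. r[k] is the best of p[i]+r[k−i] over all sellable i≤k.
r[1] = 2
r[2] = max(2+2, 3+0) = 4
r[3] = max(2+4, 3+2, 9+0) = 9
r[4] = max(2+9, 3+4, 9+2, 10+0) = 11
r[5] = max(2+11, 3+9, 9+4, 10+2, 14+0) = 14
r[6] = max(2+14, 3+11, 9+9, 10+4, 14+2, 19+0) = 19
r[7] = max(2+19, 3+14, 9+11, …, 19+2, 23+0) = 23
Maximum revenue is ¢23.
Now minimize piece count subject to staying optimal: for each k, pieces[k] = 1 + min over i with p[i]+r[k−i]=r[k] of pieces[k−i].
pieces[4] = 2
pieces[5] = 1
pieces[6] = 1
pieces[7] = 1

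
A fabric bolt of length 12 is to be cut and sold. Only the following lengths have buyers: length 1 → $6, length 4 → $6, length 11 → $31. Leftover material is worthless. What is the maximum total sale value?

Let best[k] be the best obtainable value from length k. For each k, try every first piece i and keep the best of price[i] + best[k−i].
best[1] = 6
best[2] = 12  (first piece 1, then best[1]=6)
best[3] = 18  (first piece 1, then best[2]=12)
best[4] = 24  (first piece 1, then best[3]=18)
best[5] = 30  (first piece 1, then best[4]=24)
best[6] = 36  (first piece 1, then best[5]=30)
best[7] = 42  (first piece 1, then best[6]=36)
best[8] = 48  (first piece 1, then best[7]=42)
best[9] = 54  (first piece 1, then best[8]=48)
best[10] = 60  (first piece 1, then best[9]=54)
best[11] = 66  (first piece 1, then best[10]=60)
best[12] = 72  (first piece 1, then best[11]=66)
One optimal cutting: 1 + 1 + 1 + 1 + 1 + 1 + 1 + 1 + 1 + 1 + 1 + 1 → $72.

72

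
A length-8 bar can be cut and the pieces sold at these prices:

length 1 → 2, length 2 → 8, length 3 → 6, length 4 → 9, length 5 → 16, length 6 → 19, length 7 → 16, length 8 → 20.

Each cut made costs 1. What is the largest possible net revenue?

29

Build net[k] bottom-up: net[k] = max over allowed piece i of (p[i] + net[k−i]) − 1 per cut.
net[1] = 2
net[2] = max(2+2-1, 8+0) = 8
net[3] = max(2+8-1, 8+2-1, 6+0) = 9
net[4] = max(2+9-1, 8+8-1, 6+2-1, 9+0) = 15
net[5] = max(2+15-1, 8+9-1, 6+8-1, 9+2-1, 16+0) = 16
net[6] = max(2+16-1, 8+15-1, 6+9-1, 9+8-1, 16+2-1, 19+0) = 22
net[7] = max(2+22-1, 8+16-1, 6+15-1, …, 19+2-1, 16+0) = 23
net[8] = max(2+23-1, 8+22-1, 6+16-1, …, 16+2-1, 20+0) = 29
One optimal plan: pieces 2 + 2 + 2 + 2 (3 cuts) → 32 − 3 = 29.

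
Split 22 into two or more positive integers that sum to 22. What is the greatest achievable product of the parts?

Fill g[k] for k=2..22: at each k try every first piece i and multiply by the better of (k−i) uncut or g[k−i].
g[2] = 1·max(1,0) = 1·1 = 1
g[3] = max(1·2, 2·1) = 2
g[4] = max(1·3, 2·2, 3·1) = 4
g[5] = max(1·4, 2·3, 3·2, 4·1) = 6
g[6] = max(1·6, 2·4, 3·3, 4·2, 5·1) = 9
g[7] = max(1·9, 2·6, 3·4, 4·3, 5·2, 6·1) = 12
g[8] = max(1·12, 2·9, 3·6, …, 6·2, 7·1) = 18
g[9] = max(1·18, 2·12, 3·9, …, 7·2, 8·1) = 27
g[10] = max(1·27, 2·18, 3·12, …, 8·2, 9·1) = 36
g[11] = max(1·36, 2·27, 3·18, …, 9·2, 10·1) = 54
g[12] = max(1·54, 2·36, 3·27, …, 10·2, 11·1) = 81
g[13] = max(1·81, 2·54, 3·36, …, 11·2, 12·1) = 108
g[14] = max(1·108, 2·81, 3·54, …, 12·2, 13·1) = 162
g[15] = max(1·162, 2·108, 3·81, …, 13·2, 14·1) = 243
g[16] = max(1·243, 2·162, 3·108, …, 14·2, 15·1) = 324
g[17] = max(1·324, 2·243, 3·162, …, 15·2, 16·1) = 486
g[18] = max(1·486, 2·324, 3·243, …, 16·2, 17·1) = 729
g[19] = max(1·729, 2·486, 3·324, …, 17·2, 18·1) = 972
g[20] = max(1·972, 2·729, 3·486, …, 18·2, 19·1) = 1458
g[21] = max(1·1458, 2·972, 3·729, …, 19·2, 20·1) = 2187
g[22] = max(1·2187, 2·1458, 3·972, …, 20·2, 21·1) = 2916
One optimal split: 3 + 3 + 3 + 3 + 3 + 3 + 2 + 2; product 3·3·3·3·3·3·2·2 = 2916.

2916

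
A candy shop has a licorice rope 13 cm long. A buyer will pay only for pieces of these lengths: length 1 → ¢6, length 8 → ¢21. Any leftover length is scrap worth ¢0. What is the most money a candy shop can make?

78

Build f[k] bottom-up: f[k] = max over allowed piece i of (p[i] + f[k−i]).
f[1] = 6
f[2] = 12  (first piece 1, then f[1]=6)
f[3] = 18  (first piece 1, then f[2]=12)
f[4] = 24  (first piece 1, then f[3]=18)
f[5] = 30  (first piece 1, then f[4]=24)
f[6] = 36  (first piece 1, then f[5]=30)
f[7] = 42  (first piece 1, then f[6]=36)
f[8] = max(6+42, 21+0) = 48
f[9] = max(6+48, 21+6) = 54
f[10] = max(6+54, 21+12) = 60
f[11] = max(6+60, 21+18) = 66
f[12] = max(6+66, 21+24) = 72
f[13] = max(6+72, 21+30) = 78
One optimal cutting: 1 + 1 + 1 + 1 + 1 + 1 + 1 + 1 + 1 + 1 + 1 + 1 + 1 → ¢78.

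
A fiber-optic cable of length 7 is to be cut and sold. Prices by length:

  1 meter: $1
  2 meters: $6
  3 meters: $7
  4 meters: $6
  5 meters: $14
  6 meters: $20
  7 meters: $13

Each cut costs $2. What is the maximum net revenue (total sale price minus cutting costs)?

19

Consider every possible first cut. v[k] is the best of p[i]+v[k−i] over all sellable i≤k, charging 2 whenever i<k.
v[1] = 1
v[2] = max(1+1-2, 6+0) = 6
v[3] = max(1+6-2, 6+1-2, 7+0) = 7
v[4] = max(1+7-2, 6+6-2, 7+1-2, 6+0) = 10
v[5] = max(1+10-2, 6+7-2, 7+6-2, 6+1-2, 14+0) = 14
v[6] = max(1+14-2, 6+10-2, 7+7-2, 6+6-2, 14+1-2, 20+0) = 20
v[7] = max(1+20-2, 6+14-2, 7+10-2, …, 20+1-2, 13+0) = 19
One optimal plan: pieces 6 + 1 (1 cut) → $21 − $2 = $19.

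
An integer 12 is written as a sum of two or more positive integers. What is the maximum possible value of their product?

Fill m[k] for k=2..12: at each k try every first piece i and multiply by the better of (k−i) uncut or m[k−i].
Small cases: m[2]=1, m[3]=2, m[4]=4, m[5]=6, m[6]=9, m[7]=12.
m[8] = max(1·12, 2·9, 3·6, …, 6·2, 7·1) = 18
m[9] = max(1·18, 2·12, 3·9, …, 7·2, 8·1) = 27
m[10] = max(1·27, 2·18, 3·12, …, 8·2, 9·1) = 36
m[11] = max(1·36, 2·27, 3·18, …, 9·2, 10·1) = 54
m[12] = max(1·54, 2·36, 3·27, …, 10·2, 11·1) = 81
One optimal split: 3 + 3 + 3 + 3; product 3·3·3·3 = 81.

81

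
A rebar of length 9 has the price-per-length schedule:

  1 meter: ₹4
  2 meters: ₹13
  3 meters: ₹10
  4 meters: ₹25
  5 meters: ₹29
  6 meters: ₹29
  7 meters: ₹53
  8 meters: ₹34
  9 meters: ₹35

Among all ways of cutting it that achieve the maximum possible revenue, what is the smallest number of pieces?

Build r[k] bottom-up: r[k] = max over allowed piece i of (p[i] + r[k−i]).
r[1] = 4
r[2] = max(4+4, 13+0) = 13
r[3] = max(4+13, 13+4, 10+0) = 17
r[4] = max(4+17, 13+13, 10+4, 25+0) = 26
r[5] = max(4+26, 13+17, 10+13, 25+4, 29+0) = 30
r[6] = max(4+30, 13+26, 10+17, 25+13, 29+4, 29+0) = 39
r[7] = max(4+39, 13+30, 10+26, …, 29+4, 53+0) = 53
r[8] = max(4+53, 13+39, 10+30, …, 53+4, 34+0) = 57
r[9] = max(4+57, 13+53, 10+39, …, 34+4, 35+0) = 66
Maximum revenue is ₹66.
Now minimize piece count subject to staying optimal: for each k, pieces[k] = 1 + min over i with p[i]+r[k−i]=r[k] of pieces[k−i].
pieces[6] = 3
pieces[7] = 1
pieces[8] = 2
pieces[9] = 2

2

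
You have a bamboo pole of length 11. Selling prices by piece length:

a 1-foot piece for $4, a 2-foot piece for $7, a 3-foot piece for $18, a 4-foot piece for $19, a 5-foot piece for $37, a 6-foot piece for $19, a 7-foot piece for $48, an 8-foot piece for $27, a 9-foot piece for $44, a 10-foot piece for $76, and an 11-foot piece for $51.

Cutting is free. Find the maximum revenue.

Consider every possible first cut. R[k] is the best of p[i]+R[k−i] over all sellable i≤k.
R[1] = 4
R[2] = max(4+4, 7+0) = 8
R[3] = max(4+8, 7+4, 18+0) = 18
R[4] = max(4+18, 7+8, 18+4, 19+0) = 22
R[5] = max(4+22, 7+18, 18+8, 19+4, 37+0) = 37
R[6] = max(4+37, 7+22, 18+18, 19+8, 37+4, 19+0) = 41
R[7] = max(4+41, 7+37, 18+22, …, 19+4, 48+0) = 48
R[8] = max(4+48, 7+41, 18+37, …, 48+4, 27+0) = 55
R[9] = max(4+55, 7+48, 18+41, …, 27+4, 44+0) = 59
R[10] = max(4+59, 7+55, 18+48, …, 44+4, 76+0) = 76
R[11] = max(4+76, 7+59, 18+55, …, 76+4, 51+0) = 80
One optimal cutting: 10 + 1 → $76 + $4 = $80.

80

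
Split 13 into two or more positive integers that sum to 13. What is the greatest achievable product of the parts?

108

Let m[k] be the best product for length k (with at least one cut). For each first piece i, the rest contributes max(k−i, m[k−i]).
m[2] = 1×max(1,0) = 1×1 = 1
m[3] = 1×max(2,1) = 1×2 = 2
m[4] = 2×max(2,1) = 2×2 = 4
m[5] = 2×max(3,2) = 2×3 = 6
m[6] = 3×max(3,2) = 3×3 = 9
m[7] = 2×max(5,6) = 2×6 = 12
m[8] = 2×max(6,9) = 2×9 = 18
m[9] = 3×max(6,9) = 3×9 = 27
m[10] = 2×max(8,18) = 2×18 = 36
m[11] = 2×max(9,27) = 2×27 = 54
m[12] = 3×max(9,27) = 3×27 = 81
m[13] = 2×max(11,54) = 2×54 = 108
One optimal split: 3 + 3 + 3 + 2 + 2; product 3×3×3×2×2 = 108.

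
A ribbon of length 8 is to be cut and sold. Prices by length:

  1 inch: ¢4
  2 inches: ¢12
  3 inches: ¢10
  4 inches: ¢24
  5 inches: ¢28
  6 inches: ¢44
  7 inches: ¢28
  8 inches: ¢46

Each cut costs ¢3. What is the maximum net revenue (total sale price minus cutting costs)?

53

Let v[k] be the best obtainable value from length k. For each k, try every first piece i and keep the best of price[i] + v[k−i] minus the 3 cut fee when i<k.
v[1] = 4
v[2] = max(4+4-3, 12+0) = 12
v[3] = max(4+12-3, 12+4-3, 10+0) = 13
v[4] = max(4+13-3, 12+12-3, 10+4-3, 24+0) = 24
v[5] = max(4+24-3, 12+13-3, 10+12-3, 24+4-3, 28+0) = 28
v[6] = max(4+28-3, 12+24-3, 10+13-3, 24+12-3, 28+4-3, 44+0) = 44
v[7] = max(4+44-3, 12+28-3, 10+24-3, …, 44+4-3, 28+0) = 45
v[8] = max(4+45-3, 12+44-3, 10+28-3, …, 28+4-3, 46+0) = 53
One optimal plan: pieces 6 + 2 (1 cut) → ¢56 − ¢3 = ¢53.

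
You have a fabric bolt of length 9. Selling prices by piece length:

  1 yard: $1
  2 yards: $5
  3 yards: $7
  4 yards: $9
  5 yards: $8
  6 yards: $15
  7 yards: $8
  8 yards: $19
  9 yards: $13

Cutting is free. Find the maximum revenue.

Build best[k] bottom-up: best[k] = max over allowed piece i of (p[i] + best[k−i]).
best[1] = 1
best[2] = max(1+1, 5+0) = 5
best[3] = max(1+5, 5+1, 7+0) = 7
best[4] = max(1+7, 5+5, 7+1, 9+0) = 10
best[5] = max(1+10, 5+7, 7+5, 9+1, 8+0) = 12
best[6] = max(1+12, 5+10, 7+7, 9+5, 8+1, 15+0) = 15
best[7] = max(1+15, 5+12, 7+10, …, 15+1, 8+0) = 17
best[8] = max(1+17, 5+15, 7+12, …, 8+1, 19+0) = 20
best[9] = max(1+20, 5+17, 7+15, …, 19+1, 13+0) = 22
One optimal cutting: 3 + 2 + 2 + 2 → $7 + $5 + $5 + $5 = $22.

22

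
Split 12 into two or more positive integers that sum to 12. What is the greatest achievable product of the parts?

81

Fill m[k] for k=2..12: at each k try every first piece i and multiply by the better of (k−i) uncut or m[k−i].
Small cases: m[2]=1, m[3]=2, m[4]=4.
m[5] = 2·max(3,2) = 2·3 = 6
m[6] = 3·max(3,2) = 3·3 = 9
m[7] = 2·max(5,6) = 2·6 = 12
m[8] = 2·max(6,9) = 2·9 = 18
m[9] = 3·max(6,9) = 3·9 = 27
m[10] = 2·max(8,18) = 2·18 = 36
m[11] = 2·max(9,27) = 2·27 = 54
m[12] = 3·max(9,27) = 3·27 = 81
One optimal split: 3 + 3 + 3 + 3; product 3·3·3·3 = 81.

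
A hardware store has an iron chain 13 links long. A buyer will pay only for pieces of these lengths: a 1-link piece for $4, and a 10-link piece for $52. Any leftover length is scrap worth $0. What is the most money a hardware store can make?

Let f[k] be the best obtainable value from length k. For each k, try every first piece i and keep the best of price[i] + f[k−i].
f[1] = 4
f[2] = 8  (first piece 1, then f[1]=4)
f[3] = 12  (first piece 1, then f[2]=8)
f[4] = 16  (first piece 1, then f[3]=12)
f[5] = 20  (first piece 1, then f[4]=16)
f[6] = 24  (first piece 1, then f[5]=20)
f[7] = 28  (first piece 1, then f[6]=24)
f[8] = 32  (first piece 1, then f[7]=28)
f[9] = 36  (first piece 1, then f[8]=32)
f[10] = max(4+36, 52+0) = 52
f[11] = max(4+52, 52+4) = 56
f[12] = max(4+56, 52+8) = 60
f[13] = max(4+60, 52+12) = 64
One optimal cutting: 10 + 1 + 1 + 1 → $64.

64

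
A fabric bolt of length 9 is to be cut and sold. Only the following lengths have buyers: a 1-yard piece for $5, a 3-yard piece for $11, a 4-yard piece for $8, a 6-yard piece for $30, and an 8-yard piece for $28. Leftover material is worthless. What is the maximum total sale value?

Let f[k] be the best obtainable value from length k. For each k, try every first piece i and keep the best of price[i] + f[k−i].
f[1] = 5
f[2] = 10  (first piece 1, then f[1]=5)
f[3] = 15  (first piece 1, then f[2]=10)
f[4] = 20  (first piece 1, then f[3]=15)
f[5] = 25  (first piece 1, then f[4]=20)
f[6] = 30  (first piece 1, then f[5]=25)
f[7] = 35  (first piece 1, then f[6]=30)
f[8] = 40  (first piece 1, then f[7]=35)
f[9] = 45  (first piece 1, then f[8]=40)
One optimal cutting: 1 + 1 + 1 + 1 + 1 + 1 + 1 + 1 + 1 → $45.

45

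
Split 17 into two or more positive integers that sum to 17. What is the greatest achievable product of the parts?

Let m[k] be the best product for length k (with at least one cut). For each first piece i, the rest contributes max(k−i, m[k−i]).
m[2] = 1·max(1,0) = 1·1 = 1
m[3] = 1·max(2,1) = 1·2 = 2
m[4] = 2·max(2,1) = 2·2 = 4
m[5] = 2·max(3,2) = 2·3 = 6
m[6] = 3·max(3,2) = 3·3 = 9
m[7] = 2·max(5,6) = 2·6 = 12
m[8] = 2·max(6,9) = 2·9 = 18
m[9] = 3·max(6,9) = 3·9 = 27
m[10] = 2·max(8,18) = 2·18 = 36
m[11] = 2·max(9,27) = 2·27 = 54
m[12] = 3·max(9,27) = 3·27 = 81
m[13] = 2·max(11,54) = 2·54 = 108
m[14] = 2·max(12,81) = 2·81 = 162
m[15] = 3·max(12,81) = 3·81 = 243
m[16] = 2·max(14,162) = 2·162 = 324
m[17] = 2·max(15,243) = 2·243 = 486
One optimal split: 3 + 3 + 3 + 3 + 3 + 2; product 3·3·3·3·3·2 = 486.

486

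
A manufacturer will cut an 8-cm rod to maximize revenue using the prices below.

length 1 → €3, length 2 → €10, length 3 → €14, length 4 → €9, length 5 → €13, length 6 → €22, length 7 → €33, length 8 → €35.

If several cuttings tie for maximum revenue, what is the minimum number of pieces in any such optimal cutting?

Let r[k] be the best obtainable value from length k. For each k, try every first piece i and keep the best of price[i] + r[k−i].
r[1] = 3
r[2] = 10
r[3] = 14
r[4] = 20  (first piece 2, then r[2]=10)
r[5] = 24  (first piece 2, then r[3]=14)
r[6] = 30  (first piece 2, then r[4]=20)
r[7] = 34  (first piece 2, then r[5]=24)
r[8] = 40  (first piece 2, then r[6]=30)
Maximum revenue is €40.
Now minimize piece count subject to staying optimal: for each k, pieces[k] = 1 + min over i with p[i]+r[k−i]=r[k] of pieces[k−i].
pieces[5] = 2
pieces[6] = 3
pieces[7] = 3
pieces[8] = 4

4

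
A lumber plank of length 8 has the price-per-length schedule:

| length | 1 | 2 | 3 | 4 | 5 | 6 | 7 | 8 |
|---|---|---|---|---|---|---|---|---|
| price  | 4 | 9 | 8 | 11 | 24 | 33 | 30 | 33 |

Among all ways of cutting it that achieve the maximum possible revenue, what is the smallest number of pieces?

Let r[k] be the best obtainable value from length k. For each k, try every first piece i and keep the best of price[i] + r[k−i].
r[1] = 4
r[2] = max(4+4, 9+0) = 9
r[3] = max(4+9, 9+4, 8+0) = 13
r[4] = max(4+13, 9+9, 8+4, 11+0) = 18
r[5] = max(4+18, 9+13, 8+9, 11+4, 24+0) = 24
r[6] = max(4+24, 9+18, 8+13, 11+9, 24+4, 33+0) = 33
r[7] = max(4+33, 9+24, 8+18, …, 33+4, 30+0) = 37
r[8] = max(4+37, 9+33, 8+24, …, 30+4, 33+0) = 42
Maximum revenue is $42.
Now minimize piece count subject to staying optimal: for each k, pieces[k] = 1 + min over i with p[i]+r[k−i]=r[k] of pieces[k−i].
pieces[5] = 1
pieces[6] = 1
pieces[7] = 2
pieces[8] = 2

2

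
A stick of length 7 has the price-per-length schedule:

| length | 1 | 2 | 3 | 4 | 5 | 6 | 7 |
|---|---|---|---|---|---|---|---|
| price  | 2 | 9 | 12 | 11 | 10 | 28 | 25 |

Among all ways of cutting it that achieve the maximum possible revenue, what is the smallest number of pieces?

Let r[k] be the best obtainable value from length k. For each k, try every first piece i and keep the best of price[i] + r[k−i].
r[1] = 2
r[2] = max(2+2, 9+0) = 9
r[3] = max(2+9, 9+2, 12+0) = 12
r[4] = max(2+12, 9+9, 12+2, 11+0) = 18
r[5] = max(2+18, 9+12, 12+9, 11+2, 10+0) = 21
r[6] = max(2+21, 9+18, 12+12, 11+9, 10+2, 28+0) = 28
r[7] = max(2+28, 9+21, 12+18, …, 28+2, 25+0) = 30
Maximum revenue is 30.
Now minimize piece count subject to staying optimal: for each k, pieces[k] = 1 + min over i with p[i]+r[k−i]=r[k] of pieces[k−i].
pieces[4] = 2
pieces[5] = 2
pieces[6] = 1
pieces[7] = 2

2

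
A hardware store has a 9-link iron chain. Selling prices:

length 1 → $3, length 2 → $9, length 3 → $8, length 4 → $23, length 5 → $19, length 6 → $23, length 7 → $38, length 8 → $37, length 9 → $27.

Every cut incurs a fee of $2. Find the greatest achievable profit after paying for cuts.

Consider every possible first cut. net[k] is the best of p[i]+net[k−i] over all sellable i≤k, charging 2 whenever i<k.
net[1] = 3
net[2] = max(3+3-2, 9+0) = 9
net[3] = max(3+9-2, 9+3-2, 8+0) = 10
net[4] = max(3+10-2, 9+9-2, 8+3-2, 23+0) = 23
net[5] = max(3+23-2, 9+10-2, 8+9-2, 23+3-2, 19+0) = 24
net[6] = max(3+24-2, 9+23-2, 8+10-2, 23+9-2, 19+3-2, 23+0) = 30
net[7] = max(3+30-2, 9+24-2, 8+23-2, …, 23+3-2, 38+0) = 38
net[8] = max(3+38-2, 9+30-2, 8+24-2, …, 38+3-2, 37+0) = 44
net[9] = max(3+44-2, 9+38-2, 8+30-2, …, 37+3-2, 27+0) = 45
One optimal plan: pieces 4 + 4 + 1 (2 cuts) → $49 − $4 = $45.

45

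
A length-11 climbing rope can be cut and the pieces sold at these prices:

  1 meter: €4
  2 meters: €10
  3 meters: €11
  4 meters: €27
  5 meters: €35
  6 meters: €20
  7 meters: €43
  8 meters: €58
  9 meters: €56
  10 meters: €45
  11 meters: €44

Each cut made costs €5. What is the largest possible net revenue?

Consider every possible first cut. r[k] is the best of p[i]+r[k−i] over all sellable i≤k, charging 5 whenever i<k.
r[1] = 4
r[2] = 10
r[3] = 11
r[4] = 27
r[5] = 35
r[6] = 34  (first piece 1, then r[5]=35)
r[7] = 43
r[8] = 58
r[9] = 57  (first piece 1, then r[8]=58)
r[10] = 65  (first piece 5, then r[5]=35)
r[11] = 65  (first piece 4, then r[7]=43)
One optimal plan: pieces 7 + 4 (1 cut) → €70 − €5 = €65.

65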